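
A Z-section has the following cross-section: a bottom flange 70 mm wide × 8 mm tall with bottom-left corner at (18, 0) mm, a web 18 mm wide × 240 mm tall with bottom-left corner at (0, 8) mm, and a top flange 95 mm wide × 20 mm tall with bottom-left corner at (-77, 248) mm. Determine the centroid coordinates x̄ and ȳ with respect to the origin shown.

x̄ = 1.85 mm, ȳ = 154.19 mm

Part | A | x̄ᵢ | ȳᵢ | A·x̄ᵢ | A·ȳᵢ
bottom flange | 560.00 | 53.00 | 4.00 | 29680.00 | 2240.00
web | 4320.00 | 9.00 | 128.00 | 38880.00 | 552960.00
top flange | 1900.00 | -29.50 | 258.00 | -56050.00 | 490200.00
Σ | 6780.00 |  |  | 12510.00 | 1045400.00
x̄ = 12510.00 / 6780.00 = 1.85 mm
ȳ = 1045400.00 / 6780.00 = 154.19 mm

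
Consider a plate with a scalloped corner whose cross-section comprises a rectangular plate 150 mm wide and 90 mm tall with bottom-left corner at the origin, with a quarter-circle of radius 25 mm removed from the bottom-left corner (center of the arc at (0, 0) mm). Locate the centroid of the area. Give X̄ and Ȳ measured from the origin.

Part | A | x̄ᵢ | ȳᵢ | A·x̄ᵢ | A·ȳᵢ
plate | 13500.00 | 75.00 | 45.00 | 1012500.00 | 607500.00
removed quarter-circle | -490.87 | 10.61 | 10.61 | -5208.33 | -5208.33
Σ | 13009.13 |  |  | 1007291.67 | 602291.67
X̄ = 1007291.67 / 13009.13 = 77.43 mm
Ȳ = 602291.67 / 13009.13 = 46.30 mm

X̄ = 77.43 mm, Ȳ = 46.30 mm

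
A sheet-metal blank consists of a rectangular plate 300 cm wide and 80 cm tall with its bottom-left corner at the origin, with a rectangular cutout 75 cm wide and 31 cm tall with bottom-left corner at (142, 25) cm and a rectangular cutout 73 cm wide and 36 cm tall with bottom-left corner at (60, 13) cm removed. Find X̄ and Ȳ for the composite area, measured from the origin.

plate: A = 300 × 80 = 24000.00, centroid at (150.00, 40.00).
hole 1: A = −(75 × 31) = -2325.00, centroid at (179.50, 40.50).
hole 2: A = −(73 × 36) = -2628.00, centroid at (96.50, 31.00).
ΣA = 19047.00 cm², ΣAX̄ = 2929060.50 cm³, ΣAȲ = 784369.50 cm³.
X̄ = 2929060.50/19047.00 = 153.78 cm; Ȳ = 784369.50/19047.00 = 41.18 cm.

X̄ = 153.78 cm, Ȳ = 41.18 cm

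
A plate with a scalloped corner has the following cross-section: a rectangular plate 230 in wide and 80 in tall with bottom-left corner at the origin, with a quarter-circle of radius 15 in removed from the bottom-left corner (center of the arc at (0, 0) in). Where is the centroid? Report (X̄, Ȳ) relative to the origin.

plate: A = 230 × 80 = 18400.00, centroid at (115.00, 40.00).
removed quarter-circle: A = −¼π·15² = -176.71, centroid at (6.37, 6.37).
ΣA = 18223.29 in², ΣAX̄ = 2114875.00 in³, ΣAȲ = 734875.00 in³.
X̄ = 2114875.00/18223.29 = 116.05 in; Ȳ = 734875.00/18223.29 = 40.33 in.

X̄ = 116.05 in, Ȳ = 40.33 in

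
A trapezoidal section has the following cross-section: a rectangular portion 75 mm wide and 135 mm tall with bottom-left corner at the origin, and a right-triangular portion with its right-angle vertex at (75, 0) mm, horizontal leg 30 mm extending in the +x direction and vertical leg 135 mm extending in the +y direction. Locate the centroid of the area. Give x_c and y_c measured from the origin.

x_c = 45.42 mm, y_c = 63.75 mm

Part | A | x̄ᵢ | ȳᵢ | A·x̄ᵢ | A·ȳᵢ
rectangular portion | 10125.00 | 37.50 | 67.50 | 379687.50 | 683437.50
triangular portion | 2025.00 | 85.00 | 45.00 | 172125.00 | 91125.00
Σ | 12150.00 |  |  | 551812.50 | 774562.50
x_c = 551812.50 / 12150.00 = 45.42 mm
y_c = 774562.50 / 12150.00 = 63.75 mm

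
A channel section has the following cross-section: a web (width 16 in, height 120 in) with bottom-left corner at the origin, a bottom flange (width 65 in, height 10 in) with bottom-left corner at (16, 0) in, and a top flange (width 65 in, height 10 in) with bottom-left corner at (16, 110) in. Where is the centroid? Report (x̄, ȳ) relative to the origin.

web: A = 16 × 120 = 1920.00, centroid at (8.00, 60.00).
bottom flange: A = 65 × 10 = 650.00, centroid at (48.50, 5.00).
top flange: A = 65 × 10 = 650.00, centroid at (48.50, 115.00).
ΣA = 3220.00 in²
ΣAx̄ = (1920.00)(8.00) + (650.00)(48.50) + (650.00)(48.50) = 78410.00 in³
ΣAȳ = (1920.00)(60.00) + (650.00)(5.00) + (650.00)(115.00) = 193200.00 in³
x̄ = 78410.00 / 3220.00 = 24.35 in
ȳ = 193200.00 / 3220.00 = 60.00 in

x̄ = 24.35 in, ȳ = 60.00 in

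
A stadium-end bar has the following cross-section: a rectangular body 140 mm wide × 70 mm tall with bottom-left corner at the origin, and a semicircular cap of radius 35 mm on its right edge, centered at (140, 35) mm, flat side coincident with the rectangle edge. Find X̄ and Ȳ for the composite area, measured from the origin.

Part | A | x̄ᵢ | ȳᵢ | A·x̄ᵢ | A·ȳᵢ
rectangular body | 9800.00 | 70.00 | 35.00 | 686000.00 | 343000.00
semicircular end | 1924.23 | 154.85 | 35.00 | 297974.90 | 67347.89
Σ | 11724.23 |  |  | 983974.90 | 410347.89
X̄ = 983974.90 / 11724.23 = 83.93 mm
Ȳ = 410347.89 / 11724.23 = 35.00 mm

X̄ = 83.93 mm, Ȳ = 35.00 mm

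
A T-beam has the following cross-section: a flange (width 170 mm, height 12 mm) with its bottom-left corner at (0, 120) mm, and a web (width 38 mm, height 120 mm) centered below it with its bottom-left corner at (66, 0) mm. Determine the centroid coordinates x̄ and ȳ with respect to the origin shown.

x̄ = 85.00 mm, ȳ = 80.40 mm

web: A = 38 × 120 = 4560.00, centroid at (85.00, 60.00).
flange: A = 170 × 12 = 2040.00, centroid at (85.00, 126.00).
ΣA = 6600.00 mm², ΣAx̄ = 561000.00 mm³, ΣAȳ = 530640.00 mm³.
x̄ = 561000.00/6600.00 = 85.00 mm; ȳ = 530640.00/6600.00 = 80.40 mm.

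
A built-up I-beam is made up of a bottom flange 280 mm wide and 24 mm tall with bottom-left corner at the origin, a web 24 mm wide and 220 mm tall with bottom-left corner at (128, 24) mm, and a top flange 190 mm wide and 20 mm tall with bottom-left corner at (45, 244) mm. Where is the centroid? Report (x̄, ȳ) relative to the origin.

x̄ = 140.00 mm, ȳ = 110.97 mm

bottom flange: A = 280 × 24 = 6720.00, centroid at (140.00, 12.00).
web: A = 24 × 220 = 5280.00, centroid at (140.00, 134.00).
top flange: A = 190 × 20 = 3800.00, centroid at (140.00, 254.00).
ΣA = 15800.00 mm², ΣAx̄ = 2212000.00 mm³, ΣAȳ = 1753360.00 mm³.
x̄ = 2212000.00/15800.00 = 140.00 mm; ȳ = 1753360.00/15800.00 = 110.97 mm.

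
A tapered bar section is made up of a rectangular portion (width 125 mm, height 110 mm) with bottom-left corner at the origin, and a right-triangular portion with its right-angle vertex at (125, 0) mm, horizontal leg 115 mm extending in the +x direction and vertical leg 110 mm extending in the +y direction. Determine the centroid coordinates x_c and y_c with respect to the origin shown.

rectangular portion: A = 125 × 110 = 13750.00, centroid at (62.50, 55.00).
triangular portion: A = ½·115·110 = 6325.00, centroid at (163.33, 36.67).
ΣA = 20075.00 mm²
ΣAx_c = (13750.00)(62.50) + (6325.00)(163.33) = 1892458.33 mm³
ΣAy_c = (13750.00)(55.00) + (6325.00)(36.67) = 988166.67 mm³
x_c = 1892458.33 / 20075.00 = 94.27 mm
y_c = 988166.67 / 20075.00 = 49.22 mm

x_c = 94.27 mm, y_c = 49.22 mm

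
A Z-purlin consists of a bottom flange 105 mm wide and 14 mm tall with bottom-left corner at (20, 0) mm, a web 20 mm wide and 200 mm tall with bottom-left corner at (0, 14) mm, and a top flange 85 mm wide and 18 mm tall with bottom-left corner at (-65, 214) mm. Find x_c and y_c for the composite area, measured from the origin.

x_c = 16.02 mm, y_c = 115.35 mm

bottom flange: A = 105 × 14 = 1470.00, centroid at (72.50, 7.00).
web: A = 20 × 200 = 4000.00, centroid at (10.00, 114.00).
top flange: A = 85 × 18 = 1530.00, centroid at (-22.50, 223.00).
ΣA = 7000.00 mm²
ΣAx_c = (1470.00)(72.50) + (4000.00)(10.00) + (1530.00)(-22.50) = 112150.00 mm³
ΣAy_c = (1470.00)(7.00) + (4000.00)(114.00) + (1530.00)(223.00) = 807480.00 mm³
x_c = 112150.00 / 7000.00 = 16.02 mm
y_c = 807480.00 / 7000.00 = 115.35 mm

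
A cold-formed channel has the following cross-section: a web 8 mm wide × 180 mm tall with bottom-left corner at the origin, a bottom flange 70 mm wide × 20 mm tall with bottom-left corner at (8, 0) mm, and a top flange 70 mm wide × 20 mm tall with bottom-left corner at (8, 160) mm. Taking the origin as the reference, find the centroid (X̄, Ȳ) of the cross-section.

web: A = 8 × 180 = 1440.00, centroid at (4.00, 90.00).
bottom flange: A = 70 × 20 = 1400.00, centroid at (43.00, 10.00).
top flange: A = 70 × 20 = 1400.00, centroid at (43.00, 170.00).
ΣA = 4240.00 mm²
ΣAX̄ = (1440.00)(4.00) + (1400.00)(43.00) + (1400.00)(43.00) = 126160.00 mm³
ΣAȲ = (1440.00)(90.00) + (1400.00)(10.00) + (1400.00)(170.00) = 381600.00 mm³
X̄ = 126160.00 / 4240.00 = 29.75 mm
Ȳ = 381600.00 / 4240.00 = 90.00 mm

X̄ = 29.75 mm, Ȳ = 90.00 mm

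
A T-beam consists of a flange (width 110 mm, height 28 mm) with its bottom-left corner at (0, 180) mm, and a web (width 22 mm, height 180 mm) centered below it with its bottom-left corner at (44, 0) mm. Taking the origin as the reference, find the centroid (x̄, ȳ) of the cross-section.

web: A = 22 × 180 = 3960.00, centroid at (55.00, 90.00).
flange: A = 110 × 28 = 3080.00, centroid at (55.00, 194.00).
ΣA = 7040.00 mm², ΣAx̄ = 387200.00 mm³, ΣAȳ = 953920.00 mm³.
x̄ = 387200.00/7040.00 = 55.00 mm; ȳ = 953920.00/7040.00 = 135.50 mm.

x̄ = 55.00 mm, ȳ = 135.50 mm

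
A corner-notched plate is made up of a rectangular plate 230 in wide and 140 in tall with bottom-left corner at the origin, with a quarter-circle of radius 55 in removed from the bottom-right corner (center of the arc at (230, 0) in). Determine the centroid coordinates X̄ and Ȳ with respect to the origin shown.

plate: A = 230 × 140 = 32200.00, centroid at (115.00, 70.00).
removed quarter-circle: A = −¼π·55² = -2375.83, centroid at (206.66, 23.34).
ΣA = 29824.17 in²
ΣAX̄ = (32200.00)(115.00) + (-2375.83)(206.66) = 3212017.56 in³
ΣAȲ = (32200.00)(70.00) + (-2375.83)(23.34) = 2198541.67 in³
X̄ = 3212017.56 / 29824.17 = 107.70 in
Ȳ = 2198541.67 / 29824.17 = 73.72 in

X̄ = 107.70 in, Ȳ = 73.72 in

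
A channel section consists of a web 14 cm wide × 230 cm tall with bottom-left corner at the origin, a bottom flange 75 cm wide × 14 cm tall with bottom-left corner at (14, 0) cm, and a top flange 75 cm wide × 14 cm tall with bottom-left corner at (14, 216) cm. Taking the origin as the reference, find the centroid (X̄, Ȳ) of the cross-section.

X̄ = 24.57 cm, Ȳ = 115.00 cm

web: A = 14 × 230 = 3220.00, centroid at (7.00, 115.00).
bottom flange: A = 75 × 14 = 1050.00, centroid at (51.50, 7.00).
top flange: A = 75 × 14 = 1050.00, centroid at (51.50, 223.00).
ΣA = 5320.00 cm²
ΣAX̄ = (3220.00)(7.00) + (1050.00)(51.50) + (1050.00)(51.50) = 130690.00 cm³
ΣAȲ = (3220.00)(115.00) + (1050.00)(7.00) + (1050.00)(223.00) = 611800.00 cm³
X̄ = 130690.00 / 5320.00 = 24.57 cm
Ȳ = 611800.00 / 5320.00 = 115.00 cm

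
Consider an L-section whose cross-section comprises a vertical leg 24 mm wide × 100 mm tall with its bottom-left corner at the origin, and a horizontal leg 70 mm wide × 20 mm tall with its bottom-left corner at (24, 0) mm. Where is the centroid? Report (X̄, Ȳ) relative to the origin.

vertical leg: A = 24 × 100 = 2400.00, centroid at (12.00, 50.00).
horizontal leg: A = 70 × 20 = 1400.00, centroid at (59.00, 10.00).
ΣA = 3800.00 mm²
ΣAX̄ = (2400.00)(12.00) + (1400.00)(59.00) = 111400.00 mm³
ΣAȲ = (2400.00)(50.00) + (1400.00)(10.00) = 134000.00 mm³
X̄ = 111400.00 / 3800.00 = 29.32 mm
Ȳ = 134000.00 / 3800.00 = 35.26 mm

X̄ = 29.32 mm, Ȳ = 35.26 mm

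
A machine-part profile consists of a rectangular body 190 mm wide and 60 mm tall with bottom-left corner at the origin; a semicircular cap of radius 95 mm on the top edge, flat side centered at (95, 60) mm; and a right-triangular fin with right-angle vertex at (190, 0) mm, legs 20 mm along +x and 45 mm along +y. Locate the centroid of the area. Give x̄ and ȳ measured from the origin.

x̄ = 96.76 mm, ȳ = 68.04 mm

rectangular body: A = 190 × 60 = 11400.00, centroid at (95.00, 30.00).
semicircular top: A = ½π·95² = 14176.44, centroid at (95.00, 100.32).
triangular fin: A = ½·20·45 = 450.00, centroid at (196.67, 15.00).
ΣA = 26026.44 mm²
ΣAx̄ = (11400.00)(95.00) + (14176.44)(95.00) + (450.00)(196.67) = 2518261.50 mm³
ΣAȳ = (11400.00)(30.00) + (14176.44)(100.32) + (450.00)(15.00) = 1770919.54 mm³
x̄ = 2518261.50 / 26026.44 = 96.76 mm
ȳ = 1770919.54 / 26026.44 = 68.04 mm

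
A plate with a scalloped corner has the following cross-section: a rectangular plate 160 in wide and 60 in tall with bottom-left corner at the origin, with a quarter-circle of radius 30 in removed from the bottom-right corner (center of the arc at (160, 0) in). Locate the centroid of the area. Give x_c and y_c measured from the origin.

plate: A = 160 × 60 = 9600.00, centroid at (80.00, 30.00).
removed quarter-circle: A = −¼π·30² = -706.86, centroid at (147.27, 12.73).
ΣA = 8893.14 in²
ΣAx_c = (9600.00)(80.00) + (-706.86)(147.27) = 663902.66 in³
ΣAy_c = (9600.00)(30.00) + (-706.86)(12.73) = 279000.00 in³
x_c = 663902.66 / 8893.14 = 74.65 in
y_c = 279000.00 / 8893.14 = 31.37 in

x_c = 74.65 in, y_c = 31.37 in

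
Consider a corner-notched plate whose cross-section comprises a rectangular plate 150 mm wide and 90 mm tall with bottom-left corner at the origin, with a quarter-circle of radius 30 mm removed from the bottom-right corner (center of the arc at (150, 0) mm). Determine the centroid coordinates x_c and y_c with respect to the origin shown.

x_c = 71.56 mm, y_c = 46.78 mm

plate: A = 150 × 90 = 13500.00, centroid at (75.00, 45.00).
removed quarter-circle: A = −¼π·30² = -706.86, centroid at (137.27, 12.73).
ΣA = 12793.14 mm²
ΣAx_c = (13500.00)(75.00) + (-706.86)(137.27) = 915471.25 mm³
ΣAy_c = (13500.00)(45.00) + (-706.86)(12.73) = 598500.00 mm³
x_c = 915471.25 / 12793.14 = 71.56 mm
y_c = 598500.00 / 12793.14 = 46.78 mm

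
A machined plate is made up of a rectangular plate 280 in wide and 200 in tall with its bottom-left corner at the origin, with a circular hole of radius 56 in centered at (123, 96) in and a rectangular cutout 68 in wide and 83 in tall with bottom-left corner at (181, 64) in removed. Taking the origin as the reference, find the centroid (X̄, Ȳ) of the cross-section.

X̄ = 133.68 in, Ȳ = 100.21 in

plate: A = 280 × 200 = 56000.00, centroid at (140.00, 100.00).
hole 1: A = −π·56² = -9852.03, centroid at (123.00, 96.00).
hole 2: A = −(68 × 83) = -5644.00, centroid at (215.00, 105.50).
ΣA = 40503.97 in²
ΣAX̄ = (56000.00)(140.00) + (-9852.03)(123.00) + (-5644.00)(215.00) = 5414739.75 in³
ΣAȲ = (56000.00)(100.00) + (-9852.03)(96.00) + (-5644.00)(105.50) = 4058762.68 in³
X̄ = 5414739.75 / 40503.97 = 133.68 in
Ȳ = 4058762.68 / 40503.97 = 100.21 in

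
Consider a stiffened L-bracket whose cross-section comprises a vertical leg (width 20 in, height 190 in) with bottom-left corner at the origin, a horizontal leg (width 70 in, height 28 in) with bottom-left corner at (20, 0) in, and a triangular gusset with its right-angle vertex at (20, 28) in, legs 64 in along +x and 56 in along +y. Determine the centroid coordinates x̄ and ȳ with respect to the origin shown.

x̄ = 29.11 in, ȳ = 62.51 in

vertical leg: A = 20 × 190 = 3800.00, centroid at (10.00, 95.00).
horizontal leg: A = 70 × 28 = 1960.00, centroid at (55.00, 14.00).
gusset: A = ½·64·56 = 1792.00, centroid at (41.33, 46.67).
ΣA = 7552.00 in²
ΣAx̄ = (3800.00)(10.00) + (1960.00)(55.00) + (1792.00)(41.33) = 219869.33 in³
ΣAȳ = (3800.00)(95.00) + (1960.00)(14.00) + (1792.00)(46.67) = 472066.67 in³
x̄ = 219869.33 / 7552.00 = 29.11 in
ȳ = 472066.67 / 7552.00 = 62.51 in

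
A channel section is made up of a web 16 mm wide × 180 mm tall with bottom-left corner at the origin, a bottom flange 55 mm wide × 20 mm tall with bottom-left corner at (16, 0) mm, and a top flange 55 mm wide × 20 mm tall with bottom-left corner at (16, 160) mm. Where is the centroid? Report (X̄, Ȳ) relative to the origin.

X̄ = 23.37 mm, Ȳ = 90.00 mm

web: A = 16 × 180 = 2880.00, centroid at (8.00, 90.00).
bottom flange: A = 55 × 20 = 1100.00, centroid at (43.50, 10.00).
top flange: A = 55 × 20 = 1100.00, centroid at (43.50, 170.00).
ΣA = 5080.00 mm²
ΣAX̄ = (2880.00)(8.00) + (1100.00)(43.50) + (1100.00)(43.50) = 118740.00 mm³
ΣAȲ = (2880.00)(90.00) + (1100.00)(10.00) + (1100.00)(170.00) = 457200.00 mm³
X̄ = 118740.00 / 5080.00 = 23.37 mm
Ȳ = 457200.00 / 5080.00 = 90.00 mm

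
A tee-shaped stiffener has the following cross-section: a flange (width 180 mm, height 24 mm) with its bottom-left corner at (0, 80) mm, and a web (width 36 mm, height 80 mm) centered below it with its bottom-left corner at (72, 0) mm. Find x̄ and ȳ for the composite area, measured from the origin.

web: A = 36 × 80 = 2880.00, centroid at (90.00, 40.00).
flange: A = 180 × 24 = 4320.00, centroid at (90.00, 92.00).
ΣA = 7200.00 mm², ΣAx̄ = 648000.00 mm³, ΣAȳ = 512640.00 mm³.
x̄ = 648000.00/7200.00 = 90.00 mm; ȳ = 512640.00/7200.00 = 71.20 mm.

x̄ = 90.00 mm, ȳ = 71.20 mm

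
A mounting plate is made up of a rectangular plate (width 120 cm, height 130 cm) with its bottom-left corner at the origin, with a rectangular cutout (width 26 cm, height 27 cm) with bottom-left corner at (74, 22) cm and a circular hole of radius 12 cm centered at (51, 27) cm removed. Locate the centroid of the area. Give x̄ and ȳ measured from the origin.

x̄ = 58.97 cm, ȳ = 67.62 cm

plate: A = 120 × 130 = 15600.00, centroid at (60.00, 65.00).
hole 1: A = −(26 × 27) = -702.00, centroid at (87.00, 35.50).
hole 2: A = −π·12² = -452.39, centroid at (51.00, 27.00).
ΣA = 14445.61 cm²
ΣAx̄ = (15600.00)(60.00) + (-702.00)(87.00) + (-452.39)(51.00) = 851854.14 cm³
ΣAȳ = (15600.00)(65.00) + (-702.00)(35.50) + (-452.39)(27.00) = 976864.49 cm³
x̄ = 851854.14 / 14445.61 = 58.97 cm
ȳ = 976864.49 / 14445.61 = 67.62 cm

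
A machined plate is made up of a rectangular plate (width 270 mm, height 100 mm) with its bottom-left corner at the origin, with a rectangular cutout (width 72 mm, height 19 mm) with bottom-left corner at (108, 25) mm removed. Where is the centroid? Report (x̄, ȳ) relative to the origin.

x̄ = 134.52 mm, ȳ = 50.83 mm

Part | A | x̄ᵢ | ȳᵢ | A·x̄ᵢ | A·ȳᵢ
plate | 27000.00 | 135.00 | 50.00 | 3645000.00 | 1350000.00
hole | -1368.00 | 144.00 | 34.50 | -196992.00 | -47196.00
Σ | 25632.00 |  |  | 3448008.00 | 1302804.00
x̄ = 3448008.00 / 25632.00 = 134.52 mm
ȳ = 1302804.00 / 25632.00 = 50.83 mm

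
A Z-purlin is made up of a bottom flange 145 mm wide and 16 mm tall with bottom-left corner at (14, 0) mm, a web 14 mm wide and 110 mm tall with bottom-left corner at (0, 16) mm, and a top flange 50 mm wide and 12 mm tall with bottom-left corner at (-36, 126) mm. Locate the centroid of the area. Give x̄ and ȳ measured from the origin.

bottom flange: A = 145 × 16 = 2320.00, centroid at (86.50, 8.00).
web: A = 14 × 110 = 1540.00, centroid at (7.00, 71.00).
top flange: A = 50 × 12 = 600.00, centroid at (-11.00, 132.00).
ΣA = 4460.00 mm², ΣAx̄ = 204860.00 mm³, ΣAȳ = 207100.00 mm³.
x̄ = 204860.00/4460.00 = 45.93 mm; ȳ = 207100.00/4460.00 = 46.43 mm.

x̄ = 45.93 mm, ȳ = 46.43 mm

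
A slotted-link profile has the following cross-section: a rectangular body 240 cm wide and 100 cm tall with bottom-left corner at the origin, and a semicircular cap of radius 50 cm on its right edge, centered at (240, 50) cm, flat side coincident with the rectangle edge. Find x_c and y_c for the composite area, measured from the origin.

x_c = 139.86 cm, y_c = 50.00 cm

Part | A | x̄ᵢ | ȳᵢ | A·x̄ᵢ | A·ȳᵢ
rectangular body | 24000.00 | 120.00 | 50.00 | 2880000.00 | 1200000.00
semicircular end | 3926.99 | 261.22 | 50.00 | 1025811.13 | 196349.54
Σ | 27926.99 |  |  | 3905811.13 | 1396349.54
x_c = 3905811.13 / 27926.99 = 139.86 cm
y_c = 1396349.54 / 27926.99 = 50.00 cm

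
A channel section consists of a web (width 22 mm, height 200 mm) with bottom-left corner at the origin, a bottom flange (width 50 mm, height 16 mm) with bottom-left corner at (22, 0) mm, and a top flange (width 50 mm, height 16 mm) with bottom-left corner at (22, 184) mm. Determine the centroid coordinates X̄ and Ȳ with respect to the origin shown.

Part | A | x̄ᵢ | ȳᵢ | A·x̄ᵢ | A·ȳᵢ
web | 4400.00 | 11.00 | 100.00 | 48400.00 | 440000.00
bottom flange | 800.00 | 47.00 | 8.00 | 37600.00 | 6400.00
top flange | 800.00 | 47.00 | 192.00 | 37600.00 | 153600.00
Σ | 6000.00 |  |  | 123600.00 | 600000.00
X̄ = 123600.00 / 6000.00 = 20.60 mm
Ȳ = 600000.00 / 6000.00 = 100.00 mm

X̄ = 20.60 mm, Ȳ = 100.00 mm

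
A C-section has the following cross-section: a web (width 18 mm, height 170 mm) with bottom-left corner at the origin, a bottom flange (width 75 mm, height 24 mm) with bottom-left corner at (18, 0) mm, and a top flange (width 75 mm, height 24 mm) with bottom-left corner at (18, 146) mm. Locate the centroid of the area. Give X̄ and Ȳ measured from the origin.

web: A = 18 × 170 = 3060.00, centroid at (9.00, 85.00).
bottom flange: A = 75 × 24 = 1800.00, centroid at (55.50, 12.00).
top flange: A = 75 × 24 = 1800.00, centroid at (55.50, 158.00).
ΣA = 6660.00 mm²
ΣAX̄ = (3060.00)(9.00) + (1800.00)(55.50) + (1800.00)(55.50) = 227340.00 mm³
ΣAȲ = (3060.00)(85.00) + (1800.00)(12.00) + (1800.00)(158.00) = 566100.00 mm³
X̄ = 227340.00 / 6660.00 = 34.14 mm
Ȳ = 566100.00 / 6660.00 = 85.00 mm

X̄ = 34.14 mm, Ȳ = 85.00 mm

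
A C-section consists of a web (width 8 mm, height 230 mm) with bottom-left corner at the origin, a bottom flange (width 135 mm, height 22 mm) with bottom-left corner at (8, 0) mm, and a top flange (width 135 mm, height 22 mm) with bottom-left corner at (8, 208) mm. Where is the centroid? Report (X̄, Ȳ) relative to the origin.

Part | A | x̄ᵢ | ȳᵢ | A·x̄ᵢ | A·ȳᵢ
web | 1840.00 | 4.00 | 115.00 | 7360.00 | 211600.00
bottom flange | 2970.00 | 75.50 | 11.00 | 224235.00 | 32670.00
top flange | 2970.00 | 75.50 | 219.00 | 224235.00 | 650430.00
Σ | 7780.00 |  |  | 455830.00 | 894700.00
X̄ = 455830.00 / 7780.00 = 58.59 mm
Ȳ = 894700.00 / 7780.00 = 115.00 mm

X̄ = 58.59 mm, Ȳ = 115.00 mm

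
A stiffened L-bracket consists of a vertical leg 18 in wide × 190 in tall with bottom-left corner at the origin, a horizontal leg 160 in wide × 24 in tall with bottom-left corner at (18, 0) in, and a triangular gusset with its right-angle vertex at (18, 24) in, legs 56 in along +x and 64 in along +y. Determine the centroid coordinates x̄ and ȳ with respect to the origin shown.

vertical leg: A = 18 × 190 = 3420.00, centroid at (9.00, 95.00).
horizontal leg: A = 160 × 24 = 3840.00, centroid at (98.00, 12.00).
gusset: A = ½·56·64 = 1792.00, centroid at (36.67, 45.33).
ΣA = 9052.00 in²
ΣAx̄ = (3420.00)(9.00) + (3840.00)(98.00) + (1792.00)(36.67) = 472806.67 in³
ΣAȳ = (3420.00)(95.00) + (3840.00)(12.00) + (1792.00)(45.33) = 452217.33 in³
x̄ = 472806.67 / 9052.00 = 52.23 in
ȳ = 452217.33 / 9052.00 = 49.96 in

x̄ = 52.23 in, ȳ = 49.96 in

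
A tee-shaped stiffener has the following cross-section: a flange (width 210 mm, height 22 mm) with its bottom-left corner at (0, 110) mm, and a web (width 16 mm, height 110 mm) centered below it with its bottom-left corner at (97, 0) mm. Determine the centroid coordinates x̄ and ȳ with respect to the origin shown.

web: A = 16 × 110 = 1760.00, centroid at (105.00, 55.00).
flange: A = 210 × 22 = 4620.00, centroid at (105.00, 121.00).
ΣA = 6380.00 mm², ΣAx̄ = 669900.00 mm³, ΣAȳ = 655820.00 mm³.
x̄ = 669900.00/6380.00 = 105.00 mm; ȳ = 655820.00/6380.00 = 102.79 mm.

x̄ = 105.00 mm, ȳ = 102.79 mm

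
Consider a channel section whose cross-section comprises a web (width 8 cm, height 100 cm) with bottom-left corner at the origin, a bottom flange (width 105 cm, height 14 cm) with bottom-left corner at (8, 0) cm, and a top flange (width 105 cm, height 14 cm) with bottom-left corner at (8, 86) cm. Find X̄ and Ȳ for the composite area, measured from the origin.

web: A = 8 × 100 = 800.00, centroid at (4.00, 50.00).
bottom flange: A = 105 × 14 = 1470.00, centroid at (60.50, 7.00).
top flange: A = 105 × 14 = 1470.00, centroid at (60.50, 93.00).
ΣA = 3740.00 cm²
ΣAX̄ = (800.00)(4.00) + (1470.00)(60.50) + (1470.00)(60.50) = 181070.00 cm³
ΣAȲ = (800.00)(50.00) + (1470.00)(7.00) + (1470.00)(93.00) = 187000.00 cm³
X̄ = 181070.00 / 3740.00 = 48.41 cm
Ȳ = 187000.00 / 3740.00 = 50.00 cm

X̄ = 48.41 cm, Ȳ = 50.00 cm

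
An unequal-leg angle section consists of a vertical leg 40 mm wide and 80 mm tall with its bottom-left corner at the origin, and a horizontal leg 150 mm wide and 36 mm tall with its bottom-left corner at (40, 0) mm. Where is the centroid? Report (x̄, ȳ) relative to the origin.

x̄ = 79.65 mm, ȳ = 26.19 mm

vertical leg: A = 40 × 80 = 3200.00, centroid at (20.00, 40.00).
horizontal leg: A = 150 × 36 = 5400.00, centroid at (115.00, 18.00).
ΣA = 8600.00 mm²
ΣAx̄ = (3200.00)(20.00) + (5400.00)(115.00) = 685000.00 mm³
ΣAȳ = (3200.00)(40.00) + (5400.00)(18.00) = 225200.00 mm³
x̄ = 685000.00 / 8600.00 = 79.65 mm
ȳ = 225200.00 / 8600.00 = 26.19 mm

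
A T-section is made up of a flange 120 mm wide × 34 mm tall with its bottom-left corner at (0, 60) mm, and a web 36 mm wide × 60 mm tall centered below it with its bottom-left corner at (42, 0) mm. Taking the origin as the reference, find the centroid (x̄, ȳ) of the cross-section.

x̄ = 60.00 mm, ȳ = 60.73 mm

web: A = 36 × 60 = 2160.00, centroid at (60.00, 30.00).
flange: A = 120 × 34 = 4080.00, centroid at (60.00, 77.00).
ΣA = 6240.00 mm²
ΣAx̄ = (2160.00)(60.00) + (4080.00)(60.00) = 374400.00 mm³
ΣAȳ = (2160.00)(30.00) + (4080.00)(77.00) = 378960.00 mm³
x̄ = 374400.00 / 6240.00 = 60.00 mm
ȳ = 378960.00 / 6240.00 = 60.73 mm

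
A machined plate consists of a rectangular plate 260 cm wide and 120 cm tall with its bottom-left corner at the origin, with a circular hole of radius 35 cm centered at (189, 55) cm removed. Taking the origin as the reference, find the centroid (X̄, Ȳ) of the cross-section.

Part | A | x̄ᵢ | ȳᵢ | A·x̄ᵢ | A·ȳᵢ
plate | 31200.00 | 130.00 | 60.00 | 4056000.00 | 1872000.00
hole | -3848.45 | 189.00 | 55.00 | -727357.24 | -211664.81
Σ | 27351.55 |  |  | 3328642.76 | 1660335.19
X̄ = 3328642.76 / 27351.55 = 121.70 cm
Ȳ = 1660335.19 / 27351.55 = 60.70 cm

X̄ = 121.70 cm, Ȳ = 60.70 cm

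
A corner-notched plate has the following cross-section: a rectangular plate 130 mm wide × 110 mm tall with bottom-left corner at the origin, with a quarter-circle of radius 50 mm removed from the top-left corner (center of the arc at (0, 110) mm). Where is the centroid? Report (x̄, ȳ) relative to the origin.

plate: A = 130 × 110 = 14300.00, centroid at (65.00, 55.00).
removed quarter-circle: A = −¼π·50² = -1963.50, centroid at (21.22, 88.78).
ΣA = 12336.50 mm², ΣAx̄ = 887833.33 mm³, ΣAȳ = 612182.17 mm³.
x̄ = 887833.33/12336.50 = 71.97 mm; ȳ = 612182.17/12336.50 = 49.62 mm.

x̄ = 71.97 mm, ȳ = 49.62 mm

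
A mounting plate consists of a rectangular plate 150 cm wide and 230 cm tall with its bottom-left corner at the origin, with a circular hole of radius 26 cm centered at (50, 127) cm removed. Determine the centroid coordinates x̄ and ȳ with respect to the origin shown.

plate: A = 150 × 230 = 34500.00, centroid at (75.00, 115.00).
hole: A = −π·26² = -2123.72, centroid at (50.00, 127.00).
ΣA = 32376.28 cm², ΣAx̄ = 2481314.17 cm³, ΣAȳ = 3697787.99 cm³.
x̄ = 2481314.17/32376.28 = 76.64 cm; ȳ = 3697787.99/32376.28 = 114.21 cm.

x̄ = 76.64 cm, ȳ = 114.21 cm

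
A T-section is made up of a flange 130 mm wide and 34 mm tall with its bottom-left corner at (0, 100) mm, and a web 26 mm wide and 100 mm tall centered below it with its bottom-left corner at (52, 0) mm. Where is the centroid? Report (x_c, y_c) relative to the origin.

x_c = 65.00 mm, y_c = 92.19 mm

web: A = 26 × 100 = 2600.00, centroid at (65.00, 50.00).
flange: A = 130 × 34 = 4420.00, centroid at (65.00, 117.00).
ΣA = 7020.00 mm², ΣAx_c = 456300.00 mm³, ΣAy_c = 647140.00 mm³.
x_c = 456300.00/7020.00 = 65.00 mm; y_c = 647140.00/7020.00 = 92.19 mm.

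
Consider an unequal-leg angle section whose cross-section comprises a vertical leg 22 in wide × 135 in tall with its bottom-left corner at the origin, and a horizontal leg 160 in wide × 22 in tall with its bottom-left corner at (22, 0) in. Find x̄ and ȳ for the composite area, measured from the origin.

vertical leg: A = 22 × 135 = 2970.00, centroid at (11.00, 67.50).
horizontal leg: A = 160 × 22 = 3520.00, centroid at (102.00, 11.00).
ΣA = 6490.00 in²
ΣAx̄ = (2970.00)(11.00) + (3520.00)(102.00) = 391710.00 in³
ΣAȳ = (2970.00)(67.50) + (3520.00)(11.00) = 239195.00 in³
x̄ = 391710.00 / 6490.00 = 60.36 in
ȳ = 239195.00 / 6490.00 = 36.86 in

x̄ = 60.36 in, ȳ = 36.86 in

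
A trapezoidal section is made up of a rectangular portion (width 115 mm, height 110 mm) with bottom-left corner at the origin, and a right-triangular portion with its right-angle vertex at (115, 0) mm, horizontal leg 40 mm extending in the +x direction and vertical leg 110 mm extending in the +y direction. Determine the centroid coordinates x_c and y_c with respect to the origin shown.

x_c = 67.99 mm, y_c = 52.28 mm

rectangular portion: A = 115 × 110 = 12650.00, centroid at (57.50, 55.00).
triangular portion: A = ½·40·110 = 2200.00, centroid at (128.33, 36.67).
ΣA = 14850.00 mm², ΣAx_c = 1009708.33 mm³, ΣAy_c = 776416.67 mm³.
x_c = 1009708.33/14850.00 = 67.99 mm; y_c = 776416.67/14850.00 = 52.28 mm.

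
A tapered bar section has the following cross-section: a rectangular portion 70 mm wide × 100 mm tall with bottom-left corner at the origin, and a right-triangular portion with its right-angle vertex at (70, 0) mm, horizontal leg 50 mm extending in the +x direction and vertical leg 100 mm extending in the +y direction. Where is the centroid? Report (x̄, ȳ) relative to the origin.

rectangular portion: A = 70 × 100 = 7000.00, centroid at (35.00, 50.00).
triangular portion: A = ½·50·100 = 2500.00, centroid at (86.67, 33.33).
ΣA = 9500.00 mm²
ΣAx̄ = (7000.00)(35.00) + (2500.00)(86.67) = 461666.67 mm³
ΣAȳ = (7000.00)(50.00) + (2500.00)(33.33) = 433333.33 mm³
x̄ = 461666.67 / 9500.00 = 48.60 mm
ȳ = 433333.33 / 9500.00 = 45.61 mm

x̄ = 48.60 mm, ȳ = 45.61 mm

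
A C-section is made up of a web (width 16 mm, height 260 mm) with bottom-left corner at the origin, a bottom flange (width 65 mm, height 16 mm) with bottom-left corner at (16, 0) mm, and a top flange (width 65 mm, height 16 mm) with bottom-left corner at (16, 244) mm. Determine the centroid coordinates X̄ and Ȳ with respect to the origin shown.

X̄ = 21.50 mm, Ȳ = 130.00 mm

web: A = 16 × 260 = 4160.00, centroid at (8.00, 130.00).
bottom flange: A = 65 × 16 = 1040.00, centroid at (48.50, 8.00).
top flange: A = 65 × 16 = 1040.00, centroid at (48.50, 252.00).
ΣA = 6240.00 mm²
ΣAX̄ = (4160.00)(8.00) + (1040.00)(48.50) + (1040.00)(48.50) = 134160.00 mm³
ΣAȲ = (4160.00)(130.00) + (1040.00)(8.00) + (1040.00)(252.00) = 811200.00 mm³
X̄ = 134160.00 / 6240.00 = 21.50 mm
Ȳ = 811200.00 / 6240.00 = 130.00 mm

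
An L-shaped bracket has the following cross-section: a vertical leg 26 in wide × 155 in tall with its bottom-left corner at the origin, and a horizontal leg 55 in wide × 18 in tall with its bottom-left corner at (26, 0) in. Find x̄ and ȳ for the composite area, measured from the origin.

Part | A | x̄ᵢ | ȳᵢ | A·x̄ᵢ | A·ȳᵢ
vertical leg | 4030.00 | 13.00 | 77.50 | 52390.00 | 312325.00
horizontal leg | 990.00 | 53.50 | 9.00 | 52965.00 | 8910.00
Σ | 5020.00 |  |  | 105355.00 | 321235.00
x̄ = 105355.00 / 5020.00 = 20.99 in
ȳ = 321235.00 / 5020.00 = 63.99 in

x̄ = 20.99 in, ȳ = 63.99 in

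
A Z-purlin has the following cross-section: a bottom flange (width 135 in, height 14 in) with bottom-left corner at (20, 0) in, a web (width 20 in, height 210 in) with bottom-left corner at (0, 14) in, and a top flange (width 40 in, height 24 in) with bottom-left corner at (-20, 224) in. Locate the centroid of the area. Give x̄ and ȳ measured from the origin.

Part | A | x̄ᵢ | ȳᵢ | A·x̄ᵢ | A·ȳᵢ
bottom flange | 1890.00 | 87.50 | 7.00 | 165375.00 | 13230.00
web | 4200.00 | 10.00 | 119.00 | 42000.00 | 499800.00
top flange | 960.00 | 0.00 | 236.00 | 0.00 | 226560.00
Σ | 7050.00 |  |  | 207375.00 | 739590.00
x̄ = 207375.00 / 7050.00 = 29.41 in
ȳ = 739590.00 / 7050.00 = 104.91 in

x̄ = 29.41 in, ȳ = 104.91 in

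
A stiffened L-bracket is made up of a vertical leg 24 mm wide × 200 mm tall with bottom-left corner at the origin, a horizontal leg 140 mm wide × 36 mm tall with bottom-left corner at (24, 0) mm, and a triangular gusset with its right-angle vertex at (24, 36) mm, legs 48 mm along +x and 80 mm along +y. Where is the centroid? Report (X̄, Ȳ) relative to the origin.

vertical leg: A = 24 × 200 = 4800.00, centroid at (12.00, 100.00).
horizontal leg: A = 140 × 36 = 5040.00, centroid at (94.00, 18.00).
gusset: A = ½·48·80 = 1920.00, centroid at (40.00, 62.67).
ΣA = 11760.00 mm²
ΣAX̄ = (4800.00)(12.00) + (5040.00)(94.00) + (1920.00)(40.00) = 608160.00 mm³
ΣAȲ = (4800.00)(100.00) + (5040.00)(18.00) + (1920.00)(62.67) = 691040.00 mm³
X̄ = 608160.00 / 11760.00 = 51.71 mm
Ȳ = 691040.00 / 11760.00 = 58.76 mm

X̄ = 51.71 mm, Ȳ = 58.76 mm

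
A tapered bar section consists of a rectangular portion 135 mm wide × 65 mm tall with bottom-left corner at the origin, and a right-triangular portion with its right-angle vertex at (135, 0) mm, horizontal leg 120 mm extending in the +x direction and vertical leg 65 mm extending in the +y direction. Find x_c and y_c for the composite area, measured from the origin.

rectangular portion: A = 135 × 65 = 8775.00, centroid at (67.50, 32.50).
triangular portion: A = ½·120·65 = 3900.00, centroid at (175.00, 21.67).
ΣA = 12675.00 mm², ΣAx_c = 1274812.50 mm³, ΣAy_c = 369687.50 mm³.
x_c = 1274812.50/12675.00 = 100.58 mm; y_c = 369687.50/12675.00 = 29.17 mm.

x_c = 100.58 mm, y_c = 29.17 mm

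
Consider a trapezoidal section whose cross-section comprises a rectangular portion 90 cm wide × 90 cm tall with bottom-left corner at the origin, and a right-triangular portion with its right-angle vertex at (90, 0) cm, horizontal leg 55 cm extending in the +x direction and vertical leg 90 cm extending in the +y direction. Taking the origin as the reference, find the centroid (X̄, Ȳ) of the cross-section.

X̄ = 59.82 cm, Ȳ = 41.49 cm

Part | A | x̄ᵢ | ȳᵢ | A·x̄ᵢ | A·ȳᵢ
rectangular portion | 8100.00 | 45.00 | 45.00 | 364500.00 | 364500.00
triangular portion | 2475.00 | 108.33 | 30.00 | 268125.00 | 74250.00
Σ | 10575.00 |  |  | 632625.00 | 438750.00
X̄ = 632625.00 / 10575.00 = 59.82 cm
Ȳ = 438750.00 / 10575.00 = 41.49 cm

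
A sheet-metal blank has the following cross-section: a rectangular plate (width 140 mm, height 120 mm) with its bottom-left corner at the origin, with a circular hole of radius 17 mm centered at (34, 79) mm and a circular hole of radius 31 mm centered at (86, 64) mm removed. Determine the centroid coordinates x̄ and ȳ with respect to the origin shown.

x̄ = 68.79 mm, ȳ = 57.72 mm

plate: A = 140 × 120 = 16800.00, centroid at (70.00, 60.00).
hole 1: A = −π·17² = -907.92, centroid at (34.00, 79.00).
hole 2: A = −π·31² = -3019.07, centroid at (86.00, 64.00).
ΣA = 12873.01 mm²
ΣAx̄ = (16800.00)(70.00) + (-907.92)(34.00) + (-3019.07)(86.00) = 885490.64 mm³
ΣAȳ = (16800.00)(60.00) + (-907.92)(79.00) + (-3019.07)(64.00) = 743053.78 mm³
x̄ = 885490.64 / 12873.01 = 68.79 mm
ȳ = 743053.78 / 12873.01 = 57.72 mm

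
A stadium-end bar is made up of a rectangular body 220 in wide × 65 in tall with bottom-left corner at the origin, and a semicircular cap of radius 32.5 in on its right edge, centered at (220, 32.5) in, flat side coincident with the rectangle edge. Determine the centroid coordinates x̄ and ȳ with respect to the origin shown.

x̄ = 122.87 in, ȳ = 32.50 in

Part | A | x̄ᵢ | ȳᵢ | A·x̄ᵢ | A·ȳᵢ
rectangular body | 14300.00 | 110.00 | 32.50 | 1573000.00 | 464750.00
semicircular end | 1659.15 | 233.79 | 32.50 | 387899.21 | 53922.49
Σ | 15959.15 |  |  | 1960899.21 | 518672.49
x̄ = 1960899.21 / 15959.15 = 122.87 in
ȳ = 518672.49 / 15959.15 = 32.50 in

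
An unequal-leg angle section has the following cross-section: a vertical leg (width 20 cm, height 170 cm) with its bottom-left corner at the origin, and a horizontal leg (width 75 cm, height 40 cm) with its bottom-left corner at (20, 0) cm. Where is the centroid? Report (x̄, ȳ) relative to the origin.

x̄ = 32.27 cm, ȳ = 54.53 cm

Part | A | x̄ᵢ | ȳᵢ | A·x̄ᵢ | A·ȳᵢ
vertical leg | 3400.00 | 10.00 | 85.00 | 34000.00 | 289000.00
horizontal leg | 3000.00 | 57.50 | 20.00 | 172500.00 | 60000.00
Σ | 6400.00 |  |  | 206500.00 | 349000.00
x̄ = 206500.00 / 6400.00 = 32.27 cm
ȳ = 349000.00 / 6400.00 = 54.53 cm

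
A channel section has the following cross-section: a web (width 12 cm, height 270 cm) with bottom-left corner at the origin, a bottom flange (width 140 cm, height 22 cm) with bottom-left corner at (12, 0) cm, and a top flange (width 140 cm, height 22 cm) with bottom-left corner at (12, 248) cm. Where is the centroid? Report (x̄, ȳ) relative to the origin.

web: A = 12 × 270 = 3240.00, centroid at (6.00, 135.00).
bottom flange: A = 140 × 22 = 3080.00, centroid at (82.00, 11.00).
top flange: A = 140 × 22 = 3080.00, centroid at (82.00, 259.00).
ΣA = 9400.00 cm²
ΣAx̄ = (3240.00)(6.00) + (3080.00)(82.00) + (3080.00)(82.00) = 524560.00 cm³
ΣAȳ = (3240.00)(135.00) + (3080.00)(11.00) + (3080.00)(259.00) = 1269000.00 cm³
x̄ = 524560.00 / 9400.00 = 55.80 cm
ȳ = 1269000.00 / 9400.00 = 135.00 cm

x̄ = 55.80 cm, ȳ = 135.00 cm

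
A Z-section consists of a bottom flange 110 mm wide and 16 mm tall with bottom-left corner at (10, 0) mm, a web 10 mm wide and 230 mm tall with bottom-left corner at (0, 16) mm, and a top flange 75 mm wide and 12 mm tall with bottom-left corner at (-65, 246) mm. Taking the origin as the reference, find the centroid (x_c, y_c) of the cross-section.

x_c = 20.39 mm, y_c = 109.31 mm

Part | A | x̄ᵢ | ȳᵢ | A·x̄ᵢ | A·ȳᵢ
bottom flange | 1760.00 | 65.00 | 8.00 | 114400.00 | 14080.00
web | 2300.00 | 5.00 | 131.00 | 11500.00 | 301300.00
top flange | 900.00 | -27.50 | 252.00 | -24750.00 | 226800.00
Σ | 4960.00 |  |  | 101150.00 | 542180.00
x_c = 101150.00 / 4960.00 = 20.39 mm
y_c = 542180.00 / 4960.00 = 109.31 mm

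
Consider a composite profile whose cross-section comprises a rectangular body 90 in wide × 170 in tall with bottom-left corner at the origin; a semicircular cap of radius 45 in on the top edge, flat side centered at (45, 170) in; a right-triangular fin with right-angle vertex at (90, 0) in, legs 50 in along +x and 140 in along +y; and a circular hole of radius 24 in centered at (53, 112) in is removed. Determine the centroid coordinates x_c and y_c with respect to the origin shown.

rectangular body: A = 90 × 170 = 15300.00, centroid at (45.00, 85.00).
semicircular top: A = ½π·45² = 3180.86, centroid at (45.00, 189.10).
triangular fin: A = ½·50·140 = 3500.00, centroid at (106.67, 46.67).
hole: A = −π·24² = -1809.56, centroid at (53.00, 112.00).
ΣA = 20171.31 in², ΣAx_c = 1109065.61 in³, ΣAy_c = 1862659.54 in³.
x_c = 1109065.61/20171.31 = 54.98 in; y_c = 1862659.54/20171.31 = 92.34 in.

x_c = 54.98 in, y_c = 92.34 in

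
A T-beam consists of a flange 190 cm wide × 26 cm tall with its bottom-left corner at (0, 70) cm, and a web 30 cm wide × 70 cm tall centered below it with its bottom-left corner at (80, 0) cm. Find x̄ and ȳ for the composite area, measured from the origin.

x̄ = 95.00 cm, ȳ = 68.68 cm

web: A = 30 × 70 = 2100.00, centroid at (95.00, 35.00).
flange: A = 190 × 26 = 4940.00, centroid at (95.00, 83.00).
ΣA = 7040.00 cm², ΣAx̄ = 668800.00 cm³, ΣAȳ = 483520.00 cm³.
x̄ = 668800.00/7040.00 = 95.00 cm; ȳ = 483520.00/7040.00 = 68.68 cm.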